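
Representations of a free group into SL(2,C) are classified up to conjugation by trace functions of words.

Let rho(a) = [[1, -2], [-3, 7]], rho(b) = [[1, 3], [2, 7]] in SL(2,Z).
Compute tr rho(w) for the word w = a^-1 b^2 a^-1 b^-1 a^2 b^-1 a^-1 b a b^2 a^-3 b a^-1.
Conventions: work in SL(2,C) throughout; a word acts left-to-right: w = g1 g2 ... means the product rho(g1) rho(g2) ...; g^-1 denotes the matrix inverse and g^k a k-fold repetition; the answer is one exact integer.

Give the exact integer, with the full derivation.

132026447550402

rho(a^-1) = [[7, 2], [3, 1]]
... * rho(b) = [[1, 3], [2, 7]]  ->  [[11, 35], [5, 16]]
... * rho(b) = [[1, 3], [2, 7]]  ->  [[81, 278], [37, 127]]
... * rho(a^-1) = [[7, 2], [3, 1]]  ->  [[1401, 440], [640, 201]]
... * rho(b^-1) = [[7, -3], [-2, 1]]  ->  [[8927, -3763], [4078, -1719]]
... * rho(a) = [[1, -2], [-3, 7]]  ->  [[20216, -44195], [9235, -20189]]
... * rho(a) = [[1, -2], [-3, 7]]  ->  [[152801, -349797], [69802, -159793]]
... * rho(b^-1) = [[7, -3], [-2, 1]]  ->  [[1769201, -808200], [808200, -369199]]
... * rho(a^-1) = [[7, 2], [3, 1]]  ->  [[9959807, 2730202], [4549803, 1247201]]
... * rho(b) = [[1, 3], [2, 7]]  ->  [[15420211, 48990835], [7044205, 22379816]]
... * rho(a) = [[1, -2], [-3, 7]]  ->  [[-131552294, 312095423], [-60095243, 142570302]]
... * rho(b) = [[1, 3], [2, 7]]  ->  [[492638552, 1790011079], [225045361, 817706385]]
... * rho(b) = [[1, 3], [2, 7]]  ->  [[4072660710, 14007993209], [1860458131, 6399080778]]
... * rho(a^-1) = [[7, 2], [3, 1]]  ->  [[70532604597, 22153314629], [32220449251, 10119997040]]
... * rho(a^-1) = [[7, 2], [3, 1]]  ->  [[560188176066, 163218523823], [255903135877, 74560895542]]
... * rho(a^-1) = [[7, 2], [3, 1]]  ->  [[4410972803931, 1283594875955], [2015004637765, 586367167296]]
... * rho(b) = [[1, 3], [2, 7]]  ->  [[6978162555841, 22218082543478], [3187738972357, 10149584084367]]
... * rho(a^-1) = [[7, 2], [3, 1]]  ->  [[115501385521321, 36174407655160], [52762925059600, 16525062029081]]
tr = 115501385521321 + 16525062029081 = 132026447550402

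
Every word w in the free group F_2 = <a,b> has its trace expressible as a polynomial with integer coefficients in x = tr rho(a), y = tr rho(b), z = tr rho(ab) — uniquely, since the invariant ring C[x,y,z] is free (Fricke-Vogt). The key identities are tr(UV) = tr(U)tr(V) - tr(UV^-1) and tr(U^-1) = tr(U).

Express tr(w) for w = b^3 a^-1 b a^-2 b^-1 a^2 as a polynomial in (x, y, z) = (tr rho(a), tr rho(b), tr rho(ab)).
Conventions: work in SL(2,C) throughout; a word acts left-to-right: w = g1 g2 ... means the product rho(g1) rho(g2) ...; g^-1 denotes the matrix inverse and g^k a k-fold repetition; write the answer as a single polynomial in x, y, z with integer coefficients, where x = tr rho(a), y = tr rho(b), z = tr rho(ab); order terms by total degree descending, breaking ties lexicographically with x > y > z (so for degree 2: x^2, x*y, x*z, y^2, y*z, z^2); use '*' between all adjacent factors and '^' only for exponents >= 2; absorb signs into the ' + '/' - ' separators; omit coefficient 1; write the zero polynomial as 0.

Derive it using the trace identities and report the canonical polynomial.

trace(b a b) = trace(b) * trace(a b) - trace(a)  (reduce the b square) = y*z - x
trace(b^3 a) = trace(b) * trace(b a b) - trace(b a)  (reduce the b square) = y^2*z - x*y - z
so trace(b^2) = trace(b) * trace(b) - trace(1)  (reduce the b square) = y^2 - 2
reduce: trace(b^3) = trace(b) * trace(b^2) - trace(b)  (reduce the b square) = y^3 - 3*y
reduce: trace(a^2 b^3) = trace(a) * trace(b^3 a) - trace(b^3)  (reduce the a square) = x*y^2*z - x^2*y - y^3 - x*z + 3*y
reduce: trace(a^2 b^2) = trace(a) * trace(b^2 a) - trace(b^2)  (reduce the a square) = x*y*z - x^2 - y^2 + 2
trace(b^4 a^2) = trace(b) * trace(a^2 b^3) - trace(a^2 b^2)  (reduce the b square) = x*y^3*z - x^2*y^2 - y^4 - 2*x*y*z + x^2 + 4*y^2 - 2
trace(b^4 a) = trace(b) * trace(a b^3) - trace(a b^2)  (reduce the b square) = y^3*z - x*y^2 - 2*y*z + x
trace(a^2 b^4 a) = trace(a) * trace(b^4 a^2) - trace(b^4 a)  (reduce the a square) = x^2*y^3*z - x^3*y^2 - x*y^4 - 2*x^2*y*z - y^3*z + x^3 + 5*x*y^2 + 2*y*z - 3*x
trace(a b a b) = trace(b a) * trace(b a) - trace(1)  (split on b) = z^2 - 2
trace(a b a) = trace(a) * trace(b a) - trace(b)  (reduce the a square) = x*z - y
trace(b a b a b) = trace(b) * trace(a b a b) - trace(a b a)  (reduce the b square) = y*z^2 - x*z - y
so trace(b a b a b^2) = trace(b) * trace(b a b a b) - trace(b a b a)  (reduce the b square) = y^2*z^2 - x*y*z - y^2 - z^2 + 2
trace(b^4 a b a) = trace(b) * trace(b a b a b^2) - trace(b a b a b)  (reduce the b square) = y^3*z^2 - x*y^2*z - y^3 - 2*y*z^2 + x*z + 3*y
so trace(b^4 a b) = trace(b) * trace(b a b^3) - trace(b a b^2)  (reduce the b square) = y^4*z - x*y^3 - 3*y^2*z + 2*x*y + z
trace(a^2 b^4 a b) = trace(a) * trace(b^4 a b a) - trace(b^4 a b)  (reduce the a square) = x*y^3*z^2 - x^2*y^2*z - y^4*z - 2*x*y*z^2 + x^2*z + 3*y^2*z + x*y - z
so trace(b^-1 a^2 b^4 a) = trace(a^2 b^4 a) * trace(b) - trace(a^2 b^4 a b)  (eliminate b^-1) = x^2*y^4*z - x^3*y^3 - x*y^5 - x*y^3*z^2 - x^2*y^2*z + x^3*y + 5*x*y^3 + 2*x*y*z^2 - x^2*z - y^2*z - 4*x*y + z
trace(b^-1 a^2 b^4 a^-1) = trace(b^-1 a^2 b^4) * trace(a) - trace(b^-1 a^2 b^4 a)  (eliminate a^-1) = -x^2*y^4*z + x^3*y^3 + x*y^5 + x*y^3*z^2 + 2*x^2*y^2*z - 2*x^3*y - 6*x*y^3 - 2*x*y*z^2 + y^2*z + 7*x*y - z
so trace(b a^-2 b^-1 a^2 b^3) = trace(b^-1 a^2 b^4 a^-1) * trace(a) - trace(b^-1 a^2 b^4)  (eliminate a^-1) = -x^3*y^4*z + x^4*y^3 + x^2*y^5 + x^2*y^3*z^2 + 2*x^3*y^2*z - 2*x^4*y - 6*x^2*y^3 - 2*x^2*y*z^2 + 8*x^2*y + y^3 - 3*y
reduce: trace(a^3 b^2) = trace(a) * trace(a b^2 a) - trace(a b^2)  (reduce the a square) = x^2*y*z - x^3 - x*y^2 - y*z + 3*x
reduce: trace(a^3 b) = trace(a) * trace(b a^2) - trace(b a)  (reduce the a square) = x^2*z - x*y - z
trace(a^2 b^3 a) = trace(b) * trace(a^3 b^2) - trace(a^3 b)  (reduce the b square) = x^2*y^2*z - x^3*y - x*y^3 - x^2*z - y^2*z + 4*x*y + z
trace(a b a^2 b) = trace(a) * trace(b a b a) - trace(b a b)  (reduce the a square) = x*z^2 - y*z - x
reduce: trace(b^2 a b a^2) = trace(b) * trace(a b a^2 b) - trace(a b a^2)  (reduce the b square) = x*y*z^2 - x^2*z - y^2*z + z
trace(a b a^3 b^2) = trace(a) * trace(b^2 a b a^2) - trace(b^2 a b a)  (reduce the a square) = x^2*y*z^2 - x^3*z - x*y^2*z - y*z^2 + 2*x*z + y
trace(a b a^3 b) = trace(a) * trace(a b a b a) - trace(a b a b)  (reduce the a square) = x^2*z^2 - x*y*z - x^2 - z^2 + 2
trace(a^2 b^3 a b a) = trace(b) * trace(a b a^3 b^2) - trace(a b a^3 b)  (reduce the b square) = x^2*y^2*z^2 - x^3*y*z - x*y^3*z - x^2*z^2 - y^2*z^2 + 3*x*y*z + x^2 + y^2 + z^2 - 2
trace(a b a b a b) = trace(b a b a) * trace(b a) - trace(a b)  (split on b) = z^3 - 3*z
reduce: trace(b^2 a b a b a) = trace(b) * trace(a b a b a b) - trace(a b a b a)  (reduce the b square) = y*z^3 - x*z^2 - 2*y*z + x
trace(a b a b a^2 b^2) = trace(a) * trace(b^2 a b a b a) - trace(b^2 a b a b)  (reduce the a square) = x*y*z^3 - x^2*z^2 - y^2*z^2 - x*y*z + x^2 + y^2 + z^2 - 2
trace(a b a b a^2 b) = trace(a) * trace(b a b a b a) - trace(b a b a b)  (reduce the a square) = x*z^3 - y*z^2 - 2*x*z + y
trace(a^2 b^3 a b a b) = trace(b) * trace(a b a b a^2 b^2) - trace(a b a b a^2 b)  (reduce the b square) = x*y^2*z^3 - x^2*y*z^2 - y^3*z^2 - x*y^2*z - x*z^3 + x^2*y + y^3 + 2*y*z^2 + 2*x*z - 3*y
reduce: trace(b^-1 a^2 b^3 a b a) = trace(a^2 b^3 a b a) * trace(b) - trace(a^2 b^3 a b a b)  (eliminate b^-1) = x^2*y^3*z^2 - x^3*y^2*z - x*y^4*z - x*y^2*z^3 + 4*x*y^2*z + x*z^3 - y*z^2 - 2*x*z + y
trace(a^-1 b^-1 a^2 b^3 a b) = trace(b^-1 a^2 b^3 a b) * trace(a) - trace(b^-1 a^2 b^3 a b a)  (eliminate a^-1) = -x^2*y^3*z^2 + 2*x^3*y^2*z + x*y^4*z + x*y^2*z^3 - x^4*y - x^2*y^3 - x^3*z - 5*x*y^2*z - x*z^3 + 4*x^2*y + y*z^2 + 3*x*z - y
trace(b a^-2 b^-1 a^2 b^3 a) = trace(a^-1 b^-1 a^2 b^3 a b) * trace(a) - trace(a^-1 b^-1 a^2 b^3 a b a)  (eliminate a^-1) = -x^3*y^3*z^2 + 2*x^4*y^2*z + x^2*y^4*z + x^2*y^2*z^3 - x^5*y - x^3*y^3 - x^4*z - 6*x^2*y^2*z - x^2*z^3 + 5*x^3*y + x*y^3 + x*y*z^2 + 4*x^2*z + y^2*z - 5*x*y - z
trace(b^3 a^-1 b a^-2 b^-1 a^2) = trace(b a^-2 b^-1 a^2 b^3) * trace(a) - trace(b a^-2 b^-1 a^2 b^3 a)  (eliminate a^-1) = -x^4*y^4*z + x^5*y^3 + x^3*y^5 + 2*x^3*y^3*z^2 - x^2*y^4*z - x^2*y^2*z^3 - x^5*y - 5*x^3*y^3 - 2*x^3*y*z^2 + x^4*z + 6*x^2*y^2*z + x^2*z^3 + 3*x^3*y - x*y*z^2 - 4*x^2*z - y^2*z + 2*x*y + z

-x^4*y^4*z + x^5*y^3 + x^3*y^5 + 2*x^3*y^3*z^2 - x^2*y^4*z - x^2*y^2*z^3 - x^5*y - 5*x^3*y^3 - 2*x^3*y*z^2 + x^4*z + 6*x^2*y^2*z + x^2*z^3 + 3*x^3*y - x*y*z^2 - 4*x^2*z - y^2*z + 2*x*y + z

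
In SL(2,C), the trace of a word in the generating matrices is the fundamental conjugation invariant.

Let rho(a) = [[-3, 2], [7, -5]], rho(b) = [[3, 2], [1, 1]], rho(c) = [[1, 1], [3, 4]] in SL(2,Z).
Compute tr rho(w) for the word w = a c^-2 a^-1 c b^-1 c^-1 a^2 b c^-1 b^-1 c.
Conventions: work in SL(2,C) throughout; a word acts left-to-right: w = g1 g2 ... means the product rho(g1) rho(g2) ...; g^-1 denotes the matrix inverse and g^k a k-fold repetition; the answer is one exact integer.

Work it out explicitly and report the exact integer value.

-10351244

rho(a) = [[-3, 2], [7, -5]]
... * rho(c^-1) = [[4, -1], [-3, 1]]  ->  [[-18, 5], [43, -12]]
... * rho(c^-1) = [[4, -1], [-3, 1]]  ->  [[-87, 23], [208, -55]]
... * rho(a^-1) = [[-5, -2], [-7, -3]]  ->  [[274, 105], [-655, -251]]
... * rho(c) = [[1, 1], [3, 4]]  ->  [[589, 694], [-1408, -1659]]
... * rho(b^-1) = [[1, -2], [-1, 3]]  ->  [[-105, 904], [251, -2161]]
... * rho(c^-1) = [[4, -1], [-3, 1]]  ->  [[-3132, 1009], [7487, -2412]]
... * rho(a) = [[-3, 2], [7, -5]]  ->  [[16459, -11309], [-39345, 27034]]
... * rho(a) = [[-3, 2], [7, -5]]  ->  [[-128540, 89463], [307273, -213860]]
... * rho(b) = [[3, 2], [1, 1]]  ->  [[-296157, -167617], [707959, 400686]]
... * rho(c^-1) = [[4, -1], [-3, 1]]  ->  [[-681777, 128540], [1629778, -307273]]
... * rho(b^-1) = [[1, -2], [-1, 3]]  ->  [[-810317, 1749174], [1937051, -4181375]]
... * rho(c) = [[1, 1], [3, 4]]  ->  [[4437205, 6186379], [-10607074, -14788449]]
tr = 4437205 + -14788449 = -10351244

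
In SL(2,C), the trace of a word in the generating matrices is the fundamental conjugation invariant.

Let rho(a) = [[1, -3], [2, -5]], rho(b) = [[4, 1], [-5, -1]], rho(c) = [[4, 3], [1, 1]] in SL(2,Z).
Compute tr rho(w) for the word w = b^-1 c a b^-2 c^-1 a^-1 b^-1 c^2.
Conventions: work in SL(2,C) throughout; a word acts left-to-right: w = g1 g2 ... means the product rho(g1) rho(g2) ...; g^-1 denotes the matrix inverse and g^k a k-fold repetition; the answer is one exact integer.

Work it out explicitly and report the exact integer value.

rho(b^-1) = [[-1, -1], [5, 4]]
... * rho(c) = [[4, 3], [1, 1]]  ->  [[-5, -4], [24, 19]]
... * rho(a) = [[1, -3], [2, -5]]  ->  [[-13, 35], [62, -167]]
... * rho(b^-1) = [[-1, -1], [5, 4]]  ->  [[188, 153], [-897, -730]]
... * rho(b^-1) = [[-1, -1], [5, 4]]  ->  [[577, 424], [-2753, -2023]]
... * rho(c^-1) = [[1, -3], [-1, 4]]  ->  [[153, -35], [-730, 167]]
... * rho(a^-1) = [[-5, 3], [-2, 1]]  ->  [[-695, 424], [3316, -2023]]
... * rho(b^-1) = [[-1, -1], [5, 4]]  ->  [[2815, 2391], [-13431, -11408]]
... * rho(c) = [[4, 3], [1, 1]]  ->  [[13651, 10836], [-65132, -51701]]
... * rho(c) = [[4, 3], [1, 1]]  ->  [[65440, 51789], [-312229, -247097]]
tr = 65440 + -247097 = -181657

-181657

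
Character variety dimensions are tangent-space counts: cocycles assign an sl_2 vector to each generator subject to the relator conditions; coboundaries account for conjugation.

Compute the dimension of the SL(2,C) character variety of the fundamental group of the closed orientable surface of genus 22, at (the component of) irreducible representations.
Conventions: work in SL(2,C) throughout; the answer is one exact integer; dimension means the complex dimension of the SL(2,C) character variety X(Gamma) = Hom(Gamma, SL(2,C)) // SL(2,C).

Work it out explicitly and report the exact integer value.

126

The genus-22 surface group: 2g = 44 generators, one relator prod [a_i, b_i].
Unconstrained cocycle data is one sl_2 vector per generator (132 dimensions), cut by the relator condition d_2(z) = 0.
d_2 is surjective at irreducible rho (its cokernel H^2 is dual to H^0 = 0), so dim Z^1 = 132 - 3 = 129.
Coboundaries contribute dim B^1 = 3 (injective at irreducible rho).
Hence dim X = 129 - 3 = 126.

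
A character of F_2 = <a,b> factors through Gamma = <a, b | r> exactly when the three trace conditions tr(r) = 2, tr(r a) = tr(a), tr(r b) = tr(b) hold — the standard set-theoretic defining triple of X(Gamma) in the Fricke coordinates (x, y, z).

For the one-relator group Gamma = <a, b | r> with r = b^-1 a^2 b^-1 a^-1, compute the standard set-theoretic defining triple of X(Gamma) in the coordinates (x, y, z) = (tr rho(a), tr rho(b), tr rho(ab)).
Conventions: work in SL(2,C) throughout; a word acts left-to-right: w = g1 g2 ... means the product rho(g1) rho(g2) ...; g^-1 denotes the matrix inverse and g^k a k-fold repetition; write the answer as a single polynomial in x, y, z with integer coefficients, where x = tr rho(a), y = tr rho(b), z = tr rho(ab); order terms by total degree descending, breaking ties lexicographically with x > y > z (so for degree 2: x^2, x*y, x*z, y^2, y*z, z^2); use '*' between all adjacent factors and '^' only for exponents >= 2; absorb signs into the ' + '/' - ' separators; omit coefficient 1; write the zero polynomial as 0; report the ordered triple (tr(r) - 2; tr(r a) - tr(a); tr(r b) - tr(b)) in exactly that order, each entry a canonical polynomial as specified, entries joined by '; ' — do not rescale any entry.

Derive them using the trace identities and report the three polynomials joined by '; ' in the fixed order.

x^2*y*z - x^3 - x*z^2 - y*z + 3*x - 2; x^2*y^2 - x*y*z - x^2 - y^2 - x + 2; x*y - y - z

and tr(b^-1 a) = tr(a) tr(b) - tr(a b) = x*y - z
next, tr(a^2 b) = tr(a) tr(b a) - tr(b) = x*z - y
next, tr(a^2) = tr(a) tr(a) - tr(1) = x^2 - 2
tr(b a^2 b) = tr(b) tr(a^2 b) - tr(a^2) = x*y*z - x^2 - y^2 + 2
tr(b a b a) = tr(b a) tr(b a) - tr(1)   [split at repeated b] = z^2 - 2
tr(b a b) = tr(b) tr(a b) - tr(a) = y*z - x
and tr(b a^2 b a) = tr(a) tr(b a b a) - tr(b a b) = x*z^2 - y*z - x
next, tr(a^2 b a^-1 b) = tr(b a^2 b) tr(a) - tr(b a^2 b a) = x^2*y*z - x^3 - x*y^2 - x*z^2 + y*z + 3*x
next, tr(a^-1 b^-1 a^2 b) = tr(a^2 b a^-1) tr(b) - tr(a^2 b a^-1 b) = -x^2*y*z + x^3 + x*y^2 + x*z^2 - 3*x
tr(b^-1 a^2 b^-1 a^-1) = tr(a^-1 b^-1 a^2) tr(b) - tr(a^-1 b^-1 a^2 b) = x^2*y*z - x^3 - x*z^2 - y*z + 3*x
tr(b^-1 a^2) = tr(a^2) tr(b) - tr(a^2 b) = x^2*y - x*z - y
and tr(b^-1 a^2 b^-1) = tr(b^-1 a^2) tr(b) - tr(b^-1 a^2 b) = x^2*y^2 - x*y*z - x^2 - y^2 + 2
assemble the triple (tr(r) - 2; tr(r a) - x; tr(r b) - y)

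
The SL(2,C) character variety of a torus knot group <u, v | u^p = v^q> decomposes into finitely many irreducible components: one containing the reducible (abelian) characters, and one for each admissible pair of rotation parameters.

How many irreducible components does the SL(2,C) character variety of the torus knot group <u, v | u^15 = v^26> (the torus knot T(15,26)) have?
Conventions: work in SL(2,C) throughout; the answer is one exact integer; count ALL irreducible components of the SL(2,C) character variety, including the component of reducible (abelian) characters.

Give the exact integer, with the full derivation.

176

In the torus knot group T(15,26), u^15 = v^26 is central, so an irreducible representation sends it to +I or -I (Schur).
So on each irreducible component the traces are pinned: tr(u) = 2*cos(pi*alpha/15) with 1 <= alpha <= 14, tr(v) = 2*cos(pi*beta/26) with 1 <= beta <= 25.
u^15 = (-1)^alpha I and v^26 = (-1)^beta I must agree, so alpha and beta have equal parity.
Enumerate parity-matched pairs: 7*13 odd-odd plus 7*12 even-even gives 175.
components with irreducible characters: 175; plus the single component of reducible (abelian) characters: total 176.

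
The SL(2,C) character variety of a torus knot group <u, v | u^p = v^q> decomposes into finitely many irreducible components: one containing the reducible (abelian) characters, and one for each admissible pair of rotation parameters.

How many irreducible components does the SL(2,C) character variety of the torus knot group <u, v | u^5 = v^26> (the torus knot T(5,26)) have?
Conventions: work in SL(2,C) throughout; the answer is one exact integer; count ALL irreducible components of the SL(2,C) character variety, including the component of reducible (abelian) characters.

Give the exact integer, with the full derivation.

In the torus knot group T(5,26), u^5 = v^26 is central, so an irreducible representation sends it to +I or -I (Schur).
So on each irreducible component the traces are pinned: tr(u) = 2*cos(pi*alpha/5) with 1 <= alpha <= 4, tr(v) = 2*cos(pi*beta/26) with 1 <= beta <= 25.
The two central values (-1)^alpha I and (-1)^beta I must be the same matrix, so alpha and beta share a parity.
Counting: 2 odd alphas x 13 odd betas + 2 even alphas x 12 even betas = 26 + 24 = 50.
That is 50 components of irreducible characters, and with the reducible (abelian) component the total is 51.

51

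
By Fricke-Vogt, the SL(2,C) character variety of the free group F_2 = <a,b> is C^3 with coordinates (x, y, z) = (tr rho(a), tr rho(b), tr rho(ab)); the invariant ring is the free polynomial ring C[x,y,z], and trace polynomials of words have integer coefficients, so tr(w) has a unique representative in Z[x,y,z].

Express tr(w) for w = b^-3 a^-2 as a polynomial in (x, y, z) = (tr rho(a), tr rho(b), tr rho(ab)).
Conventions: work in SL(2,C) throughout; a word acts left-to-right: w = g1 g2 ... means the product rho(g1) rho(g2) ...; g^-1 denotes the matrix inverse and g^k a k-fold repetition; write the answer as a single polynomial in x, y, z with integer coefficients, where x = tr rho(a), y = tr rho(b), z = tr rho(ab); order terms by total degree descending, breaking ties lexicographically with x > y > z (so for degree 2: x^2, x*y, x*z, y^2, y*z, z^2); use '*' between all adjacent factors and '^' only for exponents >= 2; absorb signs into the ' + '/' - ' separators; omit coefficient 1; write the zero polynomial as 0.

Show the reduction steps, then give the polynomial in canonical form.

tr(b^-1) = tr(b) = y
apply: tr(b^-2) = tr(b^-1) tr(b) - tr(1)   [inverse elimination on b] = y^2 - 2
tr(a b^-1) = tr(a) tr(b) - tr(a b)   [inverse elimination on b] = x*y - z
tr(b^-2 a) = tr(a b^-1) tr(b) - tr(a)   [inverse elimination on b] = x*y^2 - y*z - x
use: tr(b^-2 a^-1) = tr(b^-2) tr(a) - tr(b^-2 a)   [inverse elimination on a] = y*z - x
use: tr(b^-3 a^-1) = tr(b^-2 a^-1) tr(b) - tr(b^-2 a^-1 b)   [inverse elimination on b] = y^2*z - x*y - z
use: tr(b^-3) = tr(b^-2) tr(b) - tr(b^-1)   [inverse elimination on b] = y^3 - 3*y
use: tr(b^-3 a^-2) = tr(b^-3 a^-1) tr(a) - tr(b^-3)   [inverse elimination on a] = x*y^2*z - x^2*y - y^3 - x*z + 3*y

x*y^2*z - x^2*y - y^3 - x*z + 3*y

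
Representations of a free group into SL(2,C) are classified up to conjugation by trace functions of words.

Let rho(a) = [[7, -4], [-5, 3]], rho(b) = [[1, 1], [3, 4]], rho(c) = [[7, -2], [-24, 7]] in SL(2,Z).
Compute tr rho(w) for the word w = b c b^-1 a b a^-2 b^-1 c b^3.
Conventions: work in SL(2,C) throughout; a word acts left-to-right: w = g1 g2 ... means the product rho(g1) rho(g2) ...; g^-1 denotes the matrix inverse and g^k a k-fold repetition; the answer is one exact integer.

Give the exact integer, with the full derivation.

rho(b) = [[1, 1], [3, 4]]
... * rho(c) = [[7, -2], [-24, 7]]  ->  [[-17, 5], [-75, 22]]
... * rho(b^-1) = [[4, -1], [-3, 1]]  ->  [[-83, 22], [-366, 97]]
... * rho(a) = [[7, -4], [-5, 3]]  ->  [[-691, 398], [-3047, 1755]]
... * rho(b) = [[1, 1], [3, 4]]  ->  [[503, 901], [2218, 3973]]
... * rho(a^-1) = [[3, 4], [5, 7]]  ->  [[6014, 8319], [26519, 36683]]
... * rho(a^-1) = [[3, 4], [5, 7]]  ->  [[59637, 82289], [262972, 362857]]
... * rho(b^-1) = [[4, -1], [-3, 1]]  ->  [[-8319, 22652], [-36683, 99885]]
... * rho(c) = [[7, -2], [-24, 7]]  ->  [[-601881, 175202], [-2654021, 772561]]
... * rho(b) = [[1, 1], [3, 4]]  ->  [[-76275, 98927], [-336338, 436223]]
... * rho(b) = [[1, 1], [3, 4]]  ->  [[220506, 319433], [972331, 1408554]]
... * rho(b) = [[1, 1], [3, 4]]  ->  [[1178805, 1498238], [5197993, 6606547]]
tr = 1178805 + 6606547 = 7785352

7785352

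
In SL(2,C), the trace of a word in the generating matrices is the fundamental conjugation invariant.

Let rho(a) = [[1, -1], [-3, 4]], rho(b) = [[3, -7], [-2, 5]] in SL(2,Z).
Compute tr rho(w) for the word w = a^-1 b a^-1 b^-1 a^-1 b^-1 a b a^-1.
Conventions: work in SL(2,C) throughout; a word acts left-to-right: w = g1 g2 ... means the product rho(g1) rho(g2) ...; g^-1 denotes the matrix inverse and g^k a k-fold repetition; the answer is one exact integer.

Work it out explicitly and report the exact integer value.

-630918

rho(a^-1) = [[4, 1], [3, 1]]
... * rho(b) = [[3, -7], [-2, 5]]  ->  [[10, -23], [7, -16]]
... * rho(a^-1) = [[4, 1], [3, 1]]  ->  [[-29, -13], [-20, -9]]
... * rho(b^-1) = [[5, 7], [2, 3]]  ->  [[-171, -242], [-118, -167]]
... * rho(a^-1) = [[4, 1], [3, 1]]  ->  [[-1410, -413], [-973, -285]]
... * rho(b^-1) = [[5, 7], [2, 3]]  ->  [[-7876, -11109], [-5435, -7666]]
... * rho(a) = [[1, -1], [-3, 4]]  ->  [[25451, -36560], [17563, -25229]]
... * rho(b) = [[3, -7], [-2, 5]]  ->  [[149473, -360957], [103147, -249086]]
... * rho(a^-1) = [[4, 1], [3, 1]]  ->  [[-484979, -211484], [-334670, -145939]]
tr = -484979 + -145939 = -630918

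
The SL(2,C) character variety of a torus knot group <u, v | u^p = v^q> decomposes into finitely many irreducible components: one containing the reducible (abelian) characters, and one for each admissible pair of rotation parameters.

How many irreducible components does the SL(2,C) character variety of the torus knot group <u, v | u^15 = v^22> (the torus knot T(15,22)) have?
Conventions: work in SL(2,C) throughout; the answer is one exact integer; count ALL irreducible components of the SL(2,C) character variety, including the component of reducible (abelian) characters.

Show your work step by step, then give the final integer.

148

For T(15,22): irreducibility forces the central element u^15 = v^22 to one of +I, -I.
So on each irreducible component the traces are pinned: tr(u) = 2*cos(pi*alpha/15) with 1 <= alpha <= 14, tr(v) = 2*cos(pi*beta/22) with 1 <= beta <= 21.
The two central values (-1)^alpha I and (-1)^beta I must be the same matrix, so alpha and beta share a parity.
Enumerate parity-matched pairs: 7*11 odd-odd plus 7*10 even-even gives 147.
That is 147 components of irreducible characters, and with the reducible (abelian) component the total is 148.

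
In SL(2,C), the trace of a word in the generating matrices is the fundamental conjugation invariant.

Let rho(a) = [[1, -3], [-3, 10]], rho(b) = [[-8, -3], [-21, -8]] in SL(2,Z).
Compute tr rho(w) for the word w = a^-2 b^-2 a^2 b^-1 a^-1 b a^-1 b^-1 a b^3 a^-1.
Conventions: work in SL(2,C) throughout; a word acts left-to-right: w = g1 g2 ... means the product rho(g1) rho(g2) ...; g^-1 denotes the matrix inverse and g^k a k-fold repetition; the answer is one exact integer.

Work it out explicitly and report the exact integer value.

rho(a^-1) = [[10, 3], [3, 1]]
... * rho(a^-1) = [[10, 3], [3, 1]]  ->  [[109, 33], [33, 10]]
... * rho(b^-1) = [[-8, 3], [21, -8]]  ->  [[-179, 63], [-54, 19]]
... * rho(b^-1) = [[-8, 3], [21, -8]]  ->  [[2755, -1041], [831, -314]]
... * rho(a) = [[1, -3], [-3, 10]]  ->  [[5878, -18675], [1773, -5633]]
... * rho(a) = [[1, -3], [-3, 10]]  ->  [[61903, -204384], [18672, -61649]]
... * rho(b^-1) = [[-8, 3], [21, -8]]  ->  [[-4787288, 1820781], [-1444005, 549208]]
... * rho(a^-1) = [[10, 3], [3, 1]]  ->  [[-42410537, -12541083], [-12792426, -3782807]]
... * rho(b) = [[-8, -3], [-21, -8]]  ->  [[602647039, 227560275], [181778355, 68639734]]
... * rho(a^-1) = [[10, 3], [3, 1]]  ->  [[6709151215, 2035501392], [2023702752, 613974799]]
... * rho(b^-1) = [[-8, 3], [21, -8]]  ->  [[-10927680488, 3843442509], [-3296151237, 1159309864]]
... * rho(a) = [[1, -3], [-3, 10]]  ->  [[-22458008015, 71217466554], [-6774080829, 21481552351]]
... * rho(b) = [[-8, -3], [-21, -8]]  ->  [[-1315902733514, -502365708387], [-396919952739, -151530176321]]
... * rho(b) = [[-8, -3], [-21, -8]]  ->  [[21076901744239, 7966633867638], [6357493324653, 2403001268785]]
... * rho(b) = [[-8, -3], [-21, -8]]  ->  [[-335914525174310, -126963776173821], [-101322973241709, -38296490124239]]
... * rho(a^-1) = [[10, 3], [3, 1]]  ->  [[-3740036580264563, -1134707351696751], [-1128119202789807, -342265409849366]]
tr = -3740036580264563 + -342265409849366 = -4082301990113929

-4082301990113929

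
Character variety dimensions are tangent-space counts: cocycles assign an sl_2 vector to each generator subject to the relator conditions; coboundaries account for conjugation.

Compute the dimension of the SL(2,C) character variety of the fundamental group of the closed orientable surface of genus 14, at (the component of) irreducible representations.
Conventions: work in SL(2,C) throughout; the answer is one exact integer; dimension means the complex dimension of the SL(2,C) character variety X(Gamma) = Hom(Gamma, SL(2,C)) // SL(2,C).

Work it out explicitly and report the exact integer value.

The genus-14 surface group: 2g = 28 generators, one relator prod [a_i, b_i].
Before the relator condition, cocycle space has dim 3*28 = 84.
H^2 = coker(d_2) is dual to H^0 = 0 at irreducible rho (Poincare duality), so d_2 is onto: dim Z^1 = 81.
As always at irreducible rho, dim B^1 = 3.
dim H^1 = 81 - 3 = 78 = dim X.

78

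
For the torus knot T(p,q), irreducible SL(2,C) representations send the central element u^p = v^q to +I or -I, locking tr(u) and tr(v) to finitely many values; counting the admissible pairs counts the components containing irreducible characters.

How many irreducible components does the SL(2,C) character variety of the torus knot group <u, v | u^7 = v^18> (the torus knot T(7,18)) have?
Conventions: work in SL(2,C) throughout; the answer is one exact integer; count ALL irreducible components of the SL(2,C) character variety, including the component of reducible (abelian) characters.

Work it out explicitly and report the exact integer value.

For T(7,18): irreducibility forces the central element u^7 = v^18 to one of +I, -I.
So on each irreducible component the traces are pinned: tr(u) = 2*cos(pi*alpha/7) with 1 <= alpha <= 6, tr(v) = 2*cos(pi*beta/18) with 1 <= beta <= 17.
Consistency of u^7 = (-1)^alpha I with v^18 = (-1)^beta I forces alpha = beta (mod 2).
Counting: 3 odd alphas x 9 odd betas + 3 even alphas x 8 even betas = 27 + 24 = 51.
components with irreducible characters: 51; plus the single component of reducible (abelian) characters: total 52.

52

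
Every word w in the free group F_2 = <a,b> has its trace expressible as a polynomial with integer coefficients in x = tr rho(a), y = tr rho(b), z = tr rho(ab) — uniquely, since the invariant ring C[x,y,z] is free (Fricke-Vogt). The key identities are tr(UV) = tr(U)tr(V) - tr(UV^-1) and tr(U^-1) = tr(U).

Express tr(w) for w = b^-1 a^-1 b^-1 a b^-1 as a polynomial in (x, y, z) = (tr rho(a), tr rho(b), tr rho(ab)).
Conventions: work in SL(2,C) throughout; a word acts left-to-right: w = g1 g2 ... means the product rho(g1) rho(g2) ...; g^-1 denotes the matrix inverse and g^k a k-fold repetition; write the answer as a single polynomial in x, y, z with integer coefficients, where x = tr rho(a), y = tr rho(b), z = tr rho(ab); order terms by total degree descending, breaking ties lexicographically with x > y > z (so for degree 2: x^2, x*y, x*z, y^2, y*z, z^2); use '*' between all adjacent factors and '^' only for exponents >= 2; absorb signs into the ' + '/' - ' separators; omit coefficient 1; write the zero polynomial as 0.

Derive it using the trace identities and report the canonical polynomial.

x*y^2*z - x^2*y - y*z^2 + y

tr(a b^-1) = tr(a)*tr(b) - tr(a b)   [inverse elimination on b] = x*y - z
tr(b^-2 a) = tr(a b^-1)*tr(b) - tr(a)   [inverse elimination on b] = x*y^2 - y*z - x
tr(b^-1 a b^-2) = tr(b^-2 a)*tr(b) - tr(b^-2 a b)   [inverse elimination on b] = x*y^3 - y^2*z - 2*x*y + z
tr(a^2) = tr(a)*tr(a) - tr(1)   [square of a] = x^2 - 2
tr(a^2 b) = tr(a)*tr(b a) - tr(b)   [square of a] = x*z - y
tr(a b^-1 a) = tr(a^2)*tr(b) - tr(a^2 b)   [inverse elimination on b] = x^2*y - x*z - y
tr(a b a b) = tr(b a)*tr(b a) - tr(1)   [split at a repeated b] = z^2 - 2
tr(a b^-1 a b) = tr(a b a)*tr(b) - tr(a b a b)   [inverse elimination on b] = x*y*z - y^2 - z^2 + 2
tr(b^-1 a b^-1 a) = tr(a b^-1 a)*tr(b) - tr(a b^-1 a b)   [inverse elimination on b] = x^2*y^2 - 2*x*y*z + z^2 - 2
tr(b^-1 a b^-2 a) = tr(b^-1 a b^-1 a)*tr(b) - tr(b^-1 a b^-1 a b)   [inverse elimination on b] = x^2*y^3 - 2*x*y^2*z - x^2*y + y*z^2 + x*z - y
tr(b^-1 a^-1 b^-1 a b^-1) = tr(b^-1 a b^-2)*tr(a) - tr(b^-1 a b^-2 a)   [inverse elimination on a] = x*y^2*z - x^2*y - y*z^2 + y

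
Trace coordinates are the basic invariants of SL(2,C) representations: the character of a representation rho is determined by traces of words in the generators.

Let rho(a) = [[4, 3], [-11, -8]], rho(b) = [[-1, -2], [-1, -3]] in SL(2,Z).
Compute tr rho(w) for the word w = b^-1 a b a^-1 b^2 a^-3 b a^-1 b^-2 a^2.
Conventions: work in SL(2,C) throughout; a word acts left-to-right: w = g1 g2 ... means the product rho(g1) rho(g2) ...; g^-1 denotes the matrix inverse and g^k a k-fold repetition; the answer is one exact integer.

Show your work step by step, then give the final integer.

rho(b^-1) = [[-3, 2], [1, -1]]
... * rho(a) = [[4, 3], [-11, -8]]  ->  [[-34, -25], [15, 11]]
... * rho(b) = [[-1, -2], [-1, -3]]  ->  [[59, 143], [-26, -63]]
... * rho(a^-1) = [[-8, -3], [11, 4]]  ->  [[1101, 395], [-485, -174]]
... * rho(b) = [[-1, -2], [-1, -3]]  ->  [[-1496, -3387], [659, 1492]]
... * rho(b) = [[-1, -2], [-1, -3]]  ->  [[4883, 13153], [-2151, -5794]]
... * rho(a^-1) = [[-8, -3], [11, 4]]  ->  [[105619, 37963], [-46526, -16723]]
... * rho(a^-1) = [[-8, -3], [11, 4]]  ->  [[-427359, -165005], [188255, 72686]]
... * rho(a^-1) = [[-8, -3], [11, 4]]  ->  [[1603817, 622057], [-706494, -274021]]
... * rho(b) = [[-1, -2], [-1, -3]]  ->  [[-2225874, -5073805], [980515, 2235051]]
... * rho(a^-1) = [[-8, -3], [11, 4]]  ->  [[-38004863, -13617598], [16741441, 5998659]]
... * rho(b^-1) = [[-3, 2], [1, -1]]  ->  [[100396991, -62392128], [-44225664, 27484223]]
... * rho(b^-1) = [[-3, 2], [1, -1]]  ->  [[-363583101, 263186110], [160161215, -115935551]]
... * rho(a) = [[4, 3], [-11, -8]]  ->  [[-4349379614, -3196238183], [1915935921, 1407968053]]
... * rho(a) = [[4, 3], [-11, -8]]  ->  [[17761101557, 12521766622], [-7823904899, -5515936661]]
tr = 17761101557 + -5515936661 = 12245164896

12245164896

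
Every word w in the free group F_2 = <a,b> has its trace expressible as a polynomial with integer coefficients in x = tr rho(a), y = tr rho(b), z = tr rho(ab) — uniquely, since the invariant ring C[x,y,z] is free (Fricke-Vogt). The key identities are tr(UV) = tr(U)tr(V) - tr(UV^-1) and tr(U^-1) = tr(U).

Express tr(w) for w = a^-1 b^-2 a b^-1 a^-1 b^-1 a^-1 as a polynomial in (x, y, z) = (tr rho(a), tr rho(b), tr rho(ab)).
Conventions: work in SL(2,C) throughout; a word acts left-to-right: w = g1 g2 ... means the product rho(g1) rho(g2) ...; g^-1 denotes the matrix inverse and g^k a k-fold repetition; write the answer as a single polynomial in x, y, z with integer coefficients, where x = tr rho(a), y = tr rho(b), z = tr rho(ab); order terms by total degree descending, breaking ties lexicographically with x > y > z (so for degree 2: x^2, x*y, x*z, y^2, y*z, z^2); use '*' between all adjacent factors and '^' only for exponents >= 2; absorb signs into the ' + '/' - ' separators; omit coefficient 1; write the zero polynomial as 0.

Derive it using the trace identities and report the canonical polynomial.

next, trace(b^-1 a) = trace(a) * trace(b) - trace(a b) = x*y - z
trace(a b^-2) = trace(b^-1 a) * trace(b) - trace(b^-1 a b) = x*y^2 - y*z - x
next, trace(b^-2 a b^-1) = trace(a b^-2) * trace(b) - trace(a b^-1) = x*y^3 - y^2*z - 2*x*y + z
and trace(a^2) = trace(a) * trace(a) - trace(1) = x^2 - 2
trace(a^2 b) = trace(a) * trace(b a) - trace(b) = x*z - y
trace(a^2 b^-1) = trace(a^2) * trace(b) - trace(a^2 b) = x^2*y - x*z - y
and trace(a b^-2 a) = trace(a^2 b^-1) * trace(b) - trace(a^2) = x^2*y^2 - x*y*z - x^2 - y^2 + 2
next, trace(a b a b) = trace(a b) * trace(a b) - trace(1)   [split at repeated a] = z^2 - 2
trace(a b a b^-1) = trace(a b a) * trace(b) - trace(a b a b) = x*y*z - y^2 - z^2 + 2
next, trace(a b^-2 a b) = trace(a b a b^-1) * trace(b) - trace(a b a) = x*y^2*z - y^3 - y*z^2 - x*z + 3*y
and trace(b^-2 a b^-1 a) = trace(a b^-2 a) * trace(b) - trace(a b^-2 a b) = x^2*y^3 - 2*x*y^2*z - x^2*y + y*z^2 + x*z - y
trace(b^-1 a b^-1 a^-1 b^-1) = trace(b^-2 a b^-1) * trace(a) - trace(b^-2 a b^-1 a) = x*y^2*z - x^2*y - y*z^2 + y
trace(a^-1 b^-1 a b) = trace(b^-1 a b) * trace(a) - trace(b^-1 a b a) = -x*y*z + x^2 + y^2 + z^2 - 2
trace(b^-1 a b^-1 a^-1) = trace(a^-1 b^-1 a) * trace(b) - trace(a^-1 b^-1 a b) = x*y*z - x^2 - z^2 + 2
trace(b^-2 a b^-1 a^-1 b^-1) = trace(b^-1 a b^-1 a^-1 b^-1) * trace(b) - trace(b^-1 a b^-1 a^-1) = x*y^3*z - x^2*y^2 - y^2*z^2 - x*y*z + x^2 + y^2 + z^2 - 2
trace(b^2 a) = trace(b) * trace(a b) - trace(a) = y*z - x
trace(b^2) = trace(b) * trace(b) - trace(1) = y^2 - 2
trace(b a^2 b) = trace(a) * trace(b^2 a) - trace(b^2) = x*y*z - x^2 - y^2 + 2
next, trace(b a^2 b a) = trace(a) * trace(b a b a) - trace(b a b) = x*z^2 - y*z - x
trace(a b a^-1 b a) = trace(b a^2 b) * trace(a) - trace(b a^2 b a) = x^2*y*z - x^3 - x*y^2 - x*z^2 + y*z + 3*x
and trace(b a b a b) = trace(b) * trace(a b a b) - trace(a b a) = y*z^2 - x*z - y
next, trace(b a b a b a) = trace(a b) * trace(a b a b) - trace(a^-1 b^-1)   [split at repeated a] = z^3 - 3*z
and trace(a b a^-1 b a b) = trace(b a b a b) * trace(a) - trace(b a b a b a) = x*y*z^2 - x^2*z - z^3 - x*y + 3*z
trace(a^-1 b a b^-1 a b) = trace(a b a^-1 b a) * trace(b) - trace(a b a^-1 b a b) = x^2*y^2*z - x^3*y - x*y^3 - 2*x*y*z^2 + x^2*z + y^2*z + z^3 + 4*x*y - 3*z
trace(a b^-1 a b^-1 a^-1 b) = trace(a^-1 b a b^-1 a) * trace(b) - trace(a^-1 b a b^-1 a b) = -x^2*y^2*z + x^3*y + x*y^3 + 2*x*y*z^2 - x^2*z - y^2*z - z^3 - 3*x*y + 3*z
and trace(b^-1 a b^-1 a^-1 b^-1 a) = trace(a b^-1 a b^-1 a^-1) * trace(b) - trace(a b^-1 a b^-1 a^-1 b) = x^2*y^2*z - x^3*y - 2*x*y*z^2 + x^2*z + z^3 + 2*x*y - 3*z
next, trace(a^2 b a) = trace(a) * trace(b a^2) - trace(b a) = x^2*z - x*y - z
trace(b^-1 a^2 b a) = trace(a^2 b a) * trace(b) - trace(a^2 b a b) = x^2*y*z - x*y^2 - x*z^2 + x
and trace(a^-1 b^-1 a^2 b) = trace(b^-1 a^2 b) * trace(a) - trace(b^-1 a^2 b a) = -x^2*y*z + x^3 + x*y^2 + x*z^2 - 3*x
next, trace(a b^-1 a^-1 b^-1 a) = trace(a^-1 b^-1 a^2) * trace(b) - trace(a^-1 b^-1 a^2 b) = x^2*y*z - x^3 - x*z^2 - y*z + 3*x
trace(b^-2 a b^-1 a^-1 b^-1 a) = trace(b^-1 a b^-1 a^-1 b^-1 a) * trace(b) - trace(b^-1 a b^-1 a^-1 b^-1 a b) = x^2*y^3*z - x^3*y^2 - 2*x*y^2*z^2 + y*z^3 + x^3 + 2*x*y^2 + x*z^2 - 2*y*z - 3*x
trace(a^-1 b^-2 a b^-1 a^-1 b^-1) = trace(b^-2 a b^-1 a^-1 b^-1) * trace(a) - trace(b^-2 a b^-1 a^-1 b^-1 a) = x*y^2*z^2 - x^2*y*z - y*z^3 - x*y^2 + 2*y*z + x
trace(a^-1 b^-2 a b^-1 a^-1 b^-1 a^-1) = trace(a^-1 b^-2 a b^-1 a^-1 b^-1) * trace(a) - trace(a^-1 b^-2 a b^-1 a^-1 b^-1 a) = x^2*y^2*z^2 - x^3*y*z - x*y^3*z - x*y*z^3 + y^2*z^2 + 3*x*y*z - y^2 - z^2 + 2

x^2*y^2*z^2 - x^3*y*z - x*y^3*z - x*y*z^3 + y^2*z^2 + 3*x*y*z - y^2 - z^2 + 2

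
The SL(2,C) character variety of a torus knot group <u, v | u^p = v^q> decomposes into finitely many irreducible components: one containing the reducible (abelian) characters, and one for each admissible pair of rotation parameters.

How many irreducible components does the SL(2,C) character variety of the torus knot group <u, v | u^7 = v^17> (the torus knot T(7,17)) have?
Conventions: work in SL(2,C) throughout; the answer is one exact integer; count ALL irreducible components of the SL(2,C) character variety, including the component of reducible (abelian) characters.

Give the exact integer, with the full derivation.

For T(7,17): irreducibility forces the central element u^7 = v^17 to one of +I, -I.
So on each irreducible component the traces are pinned: tr(u) = 2*cos(pi*alpha/7) with 1 <= alpha <= 6, tr(v) = 2*cos(pi*beta/17) with 1 <= beta <= 16.
Consistency of u^7 = (-1)^alpha I with v^17 = (-1)^beta I forces alpha = beta (mod 2).
Enumerate parity-matched pairs: 3*8 odd-odd plus 3*8 even-even gives 48.
That is 48 components of irreducible characters, and with the reducible (abelian) component the total is 49.

49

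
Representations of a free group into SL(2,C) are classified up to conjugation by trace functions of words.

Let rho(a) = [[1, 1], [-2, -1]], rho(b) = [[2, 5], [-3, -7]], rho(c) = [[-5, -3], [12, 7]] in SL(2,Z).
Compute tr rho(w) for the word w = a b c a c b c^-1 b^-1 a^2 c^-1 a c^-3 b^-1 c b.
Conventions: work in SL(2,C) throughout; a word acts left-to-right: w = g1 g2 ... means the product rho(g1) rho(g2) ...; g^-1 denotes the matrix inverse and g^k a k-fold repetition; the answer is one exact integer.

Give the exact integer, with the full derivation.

-7505830

rho(a) = [[1, 1], [-2, -1]]
... * rho(b) = [[2, 5], [-3, -7]]  ->  [[-1, -2], [-1, -3]]
... * rho(c) = [[-5, -3], [12, 7]]  ->  [[-19, -11], [-31, -18]]
... * rho(a) = [[1, 1], [-2, -1]]  ->  [[3, -8], [5, -13]]
... * rho(c) = [[-5, -3], [12, 7]]  ->  [[-111, -65], [-181, -106]]
... * rho(b) = [[2, 5], [-3, -7]]  ->  [[-27, -100], [-44, -163]]
... * rho(c^-1) = [[7, 3], [-12, -5]]  ->  [[1011, 419], [1648, 683]]
... * rho(b^-1) = [[-7, -5], [3, 2]]  ->  [[-5820, -4217], [-9487, -6874]]
... * rho(a) = [[1, 1], [-2, -1]]  ->  [[2614, -1603], [4261, -2613]]
... * rho(a) = [[1, 1], [-2, -1]]  ->  [[5820, 4217], [9487, 6874]]
... * rho(c^-1) = [[7, 3], [-12, -5]]  ->  [[-9864, -3625], [-16079, -5909]]
... * rho(a) = [[1, 1], [-2, -1]]  ->  [[-2614, -6239], [-4261, -10170]]
... * rho(c^-1) = [[7, 3], [-12, -5]]  ->  [[56570, 23353], [92213, 38067]]
... * rho(c^-1) = [[7, 3], [-12, -5]]  ->  [[115754, 52945], [188687, 86304]]
... * rho(c^-1) = [[7, 3], [-12, -5]]  ->  [[174938, 82537], [285161, 134541]]
... * rho(b^-1) = [[-7, -5], [3, 2]]  ->  [[-976955, -709616], [-1592504, -1156723]]
... * rho(c) = [[-5, -3], [12, 7]]  ->  [[-3630617, -2036447], [-5918156, -3319549]]
... * rho(b) = [[2, 5], [-3, -7]]  ->  [[-1151893, -3897956], [-1877665, -6353937]]
tr = -1151893 + -6353937 = -7505830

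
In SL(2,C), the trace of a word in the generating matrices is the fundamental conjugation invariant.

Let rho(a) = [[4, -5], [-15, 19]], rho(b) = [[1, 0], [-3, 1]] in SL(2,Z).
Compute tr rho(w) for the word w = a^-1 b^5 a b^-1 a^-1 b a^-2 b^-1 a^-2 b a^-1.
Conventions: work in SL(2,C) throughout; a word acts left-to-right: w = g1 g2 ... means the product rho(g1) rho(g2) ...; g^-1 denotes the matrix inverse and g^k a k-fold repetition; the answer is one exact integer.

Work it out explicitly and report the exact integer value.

32446940402

rho(a^-1) = [[19, 5], [15, 4]]
... * rho(b) = [[1, 0], [-3, 1]]  ->  [[4, 5], [3, 4]]
... * rho(b) = [[1, 0], [-3, 1]]  ->  [[-11, 5], [-9, 4]]
... * rho(b) = [[1, 0], [-3, 1]]  ->  [[-26, 5], [-21, 4]]
... * rho(b) = [[1, 0], [-3, 1]]  ->  [[-41, 5], [-33, 4]]
... * rho(b) = [[1, 0], [-3, 1]]  ->  [[-56, 5], [-45, 4]]
... * rho(a) = [[4, -5], [-15, 19]]  ->  [[-299, 375], [-240, 301]]
... * rho(b^-1) = [[1, 0], [3, 1]]  ->  [[826, 375], [663, 301]]
... * rho(a^-1) = [[19, 5], [15, 4]]  ->  [[21319, 5630], [17112, 4519]]
... * rho(b) = [[1, 0], [-3, 1]]  ->  [[4429, 5630], [3555, 4519]]
... * rho(a^-1) = [[19, 5], [15, 4]]  ->  [[168601, 44665], [135330, 35851]]
... * rho(a^-1) = [[19, 5], [15, 4]]  ->  [[3873394, 1021665], [3109035, 820054]]
... * rho(b^-1) = [[1, 0], [3, 1]]  ->  [[6938389, 1021665], [5569197, 820054]]
... * rho(a^-1) = [[19, 5], [15, 4]]  ->  [[147154366, 38778605], [118115553, 31126201]]
... * rho(a^-1) = [[19, 5], [15, 4]]  ->  [[3377612029, 890886250], [2711088522, 715082569]]
... * rho(b) = [[1, 0], [-3, 1]]  ->  [[704953279, 890886250], [565840815, 715082569]]
... * rho(a^-1) = [[19, 5], [15, 4]]  ->  [[26757406051, 7088311395], [21477214020, 5689534351]]
tr = 26757406051 + 5689534351 = 32446940402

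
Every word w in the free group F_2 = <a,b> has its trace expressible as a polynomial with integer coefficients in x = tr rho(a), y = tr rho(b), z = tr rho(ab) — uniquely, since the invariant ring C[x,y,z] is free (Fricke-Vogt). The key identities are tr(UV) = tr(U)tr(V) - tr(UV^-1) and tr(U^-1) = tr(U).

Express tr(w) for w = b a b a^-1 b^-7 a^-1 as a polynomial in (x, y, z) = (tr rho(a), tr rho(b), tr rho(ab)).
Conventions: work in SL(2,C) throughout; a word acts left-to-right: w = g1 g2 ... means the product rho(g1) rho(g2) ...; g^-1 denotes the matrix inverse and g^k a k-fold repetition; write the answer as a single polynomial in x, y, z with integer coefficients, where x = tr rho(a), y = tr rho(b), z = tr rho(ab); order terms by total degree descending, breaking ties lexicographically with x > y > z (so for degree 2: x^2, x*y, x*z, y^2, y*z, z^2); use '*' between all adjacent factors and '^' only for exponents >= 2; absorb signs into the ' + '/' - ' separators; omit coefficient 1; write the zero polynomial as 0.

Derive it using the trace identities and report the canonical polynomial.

x*y^7*z^2 - 2*x^2*y^6*z - y^8*z - y^6*z^3 + x^3*y^5 + x*y^7 - 4*x*y^5*z^2 + 9*x^2*y^4*z + 9*y^6*z + 5*y^4*z^3 - 4*x^3*y^3 - 8*x*y^5 + 2*x*y^3*z^2 - 9*x^2*y^2*z - 25*y^4*z - 6*y^2*z^3 + 3*x^3*y + 18*x*y^3 + 2*x*y*z^2 + x^2*z + 22*y^2*z + z^3 - 10*x*y - 3*z

use: tr(a b^-1) = tr(a) * tr(b) - tr(a b) = x*y - z
apply: tr(a b a) = tr(a) * tr(b a) - tr(b) = x*z - y
tr(a b a b) = tr(a b) * tr(a b) - tr(1)   [split at repeated a] = z^2 - 2
tr(b^-1 a b a) = tr(a b a) * tr(b) - tr(a b a b) = x*y*z - y^2 - z^2 + 2
tr(b a b^-2 a) = tr(b^-1 a b a) * tr(b) - tr(b^-1 a b a b) = x*y^2*z - y^3 - y*z^2 - x*z + 3*y
use: tr(a^-1 b a b^-2) = tr(b a b^-2) * tr(a) - tr(b a b^-2 a) = -x*y^2*z + x^2*y + y^3 + y*z^2 - 3*y
tr(a^-1 b a b^-1) = tr(b a b^-1) * tr(a) - tr(b a b^-1 a) = -x*y*z + x^2 + y^2 + z^2 - 2
tr(b^-2 a^-1 b a b^-1) = tr(a^-1 b a b^-2) * tr(b) - tr(a^-1 b a b^-1) = -x*y^3*z + x^2*y^2 + y^4 + y^2*z^2 + x*y*z - x^2 - 4*y^2 - z^2 + 2
apply: tr(b^-1 a^-1 b a b^-3) = tr(b^-2 a^-1 b a b^-1) * tr(b) - tr(b^-2 a^-1 b a) = -x*y^4*z + x^2*y^3 + y^5 + y^3*z^2 + 2*x*y^2*z - 2*x^2*y - 5*y^3 - 2*y*z^2 + 5*y
tr(b^-4 a^-1 b a b^-1) = tr(b^-1 a^-1 b a b^-3) * tr(b) - tr(b^-1 a^-1 b a b^-2) = -x*y^5*z + x^2*y^4 + y^6 + y^4*z^2 + 3*x*y^3*z - 3*x^2*y^2 - 6*y^4 - 3*y^2*z^2 - x*y*z + x^2 + 9*y^2 + z^2 - 2
use: tr(b^-6 a^-1 b a) = tr(b^-4 a^-1 b a b^-1) * tr(b) - tr(b^-4 a^-1 b a) = -x*y^6*z + x^2*y^5 + y^7 + y^5*z^2 + 4*x*y^4*z - 4*x^2*y^3 - 7*y^5 - 4*y^3*z^2 - 3*x*y^2*z + 3*x^2*y + 14*y^3 + 3*y*z^2 - 7*y
use: tr(a b a b^-3) = tr(b^-1 a b a b^-1) * tr(b) - tr(b^-1 a b a) = x*y^3*z - y^4 - y^2*z^2 - 2*x*y*z + 4*y^2 + z^2 - 2
use: tr(b a b) = tr(b) * tr(a b) - tr(a) = y*z - x
tr(a b a b a) = tr(a) * tr(b a b a) - tr(b a b) = x*z^2 - y*z - x
tr(a b a b a b) = tr(b a) * tr(b a b a) - tr(b^-1 a^-1)   [split at repeated b] = z^3 - 3*z
apply: tr(a b a b a b^-1) = tr(a b a b a) * tr(b) - tr(a b a b a b) = x*y*z^2 - y^2*z - z^3 - x*y + 3*z
use: tr(b^-2 a b a b a) = tr(a b a b a b^-1) * tr(b) - tr(a b a b a) = x*y^2*z^2 - y^3*z - y*z^3 - x*y^2 - x*z^2 + 4*y*z + x
tr(b^-1 a b a b a b^-2) = tr(b^-2 a b a b a) * tr(b) - tr(b^-2 a b a b a b) = x*y^3*z^2 - y^4*z - y^2*z^3 - x*y^3 - 2*x*y*z^2 + 5*y^2*z + z^3 + 2*x*y - 3*z
use: tr(b a b a b^-4 a) = tr(b^-1 a b a b a b^-2) * tr(b) - tr(b^-1 a b a b a b^-1) = x*y^4*z^2 - y^5*z - y^3*z^3 - x*y^4 - 3*x*y^2*z^2 + 6*y^3*z + 2*y*z^3 + 3*x*y^2 + x*z^2 - 7*y*z - x
tr(b^-4 a^-1 b a b a) = tr(b a b a b^-4) * tr(a) - tr(b a b a b^-4 a) = -x*y^4*z^2 + x^2*y^3*z + y^5*z + y^3*z^3 + 2*x*y^2*z^2 - 2*x^2*y*z - 6*y^3*z - 2*y*z^3 + x*y^2 + 7*y*z - x
apply: tr(b^-3 a^-1 b a b a) = tr(b a b a b^-3) * tr(a) - tr(b a b a b^-3 a) = -x*y^3*z^2 + x^2*y^2*z + y^4*z + y^2*z^3 + x*y*z^2 - x^2*z - 5*y^2*z - z^3 + x*y + 3*z
tr(b^-3 a^-1 b a b a b^-2) = tr(b^-4 a^-1 b a b a) * tr(b) - tr(b^-4 a^-1 b a b a b) = -x*y^5*z^2 + x^2*y^4*z + y^6*z + y^4*z^3 + 3*x*y^3*z^2 - 3*x^2*y^2*z - 7*y^4*z - 3*y^2*z^3 + x*y^3 - x*y*z^2 + x^2*z + 12*y^2*z + z^3 - 2*x*y - 3*z
tr(b^-3 a^-1 b a b a b^-3) = tr(b^-3 a^-1 b a b a b^-2) * tr(b) - tr(b^-3 a^-1 b a b a b^-1) = -x*y^6*z^2 + x^2*y^5*z + y^7*z + y^5*z^3 + 4*x*y^4*z^2 - 4*x^2*y^3*z - 8*y^5*z - 4*y^3*z^3 + x*y^4 - 3*x*y^2*z^2 + 3*x^2*y*z + 18*y^3*z + 3*y*z^3 - 3*x*y^2 - 10*y*z + x
apply: tr(b^-7 a^-1 b a b a) = tr(b^-3 a^-1 b a b a b^-3) * tr(b) - tr(b^-3 a^-1 b a b a b^-2) = -x*y^7*z^2 + x^2*y^6*z + y^8*z + y^6*z^3 + 5*x*y^5*z^2 - 5*x^2*y^4*z - 9*y^6*z - 5*y^4*z^3 + x*y^5 - 6*x*y^3*z^2 + 6*x^2*y^2*z + 25*y^4*z + 6*y^2*z^3 - 4*x*y^3 + x*y*z^2 - x^2*z - 22*y^2*z - z^3 + 3*x*y + 3*z
tr(b a b a^-1 b^-7 a^-1) = tr(b^-7 a^-1 b a b) * tr(a) - tr(b^-7 a^-1 b a b a) = x*y^7*z^2 - 2*x^2*y^6*z - y^8*z - y^6*z^3 + x^3*y^5 + x*y^7 - 4*x*y^5*z^2 + 9*x^2*y^4*z + 9*y^6*z + 5*y^4*z^3 - 4*x^3*y^3 - 8*x*y^5 + 2*x*y^3*z^2 - 9*x^2*y^2*z - 25*y^4*z - 6*y^2*z^3 + 3*x^3*y + 18*x*y^3 + 2*x*y*z^2 + x^2*z + 22*y^2*z + z^3 - 10*x*y - 3*z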